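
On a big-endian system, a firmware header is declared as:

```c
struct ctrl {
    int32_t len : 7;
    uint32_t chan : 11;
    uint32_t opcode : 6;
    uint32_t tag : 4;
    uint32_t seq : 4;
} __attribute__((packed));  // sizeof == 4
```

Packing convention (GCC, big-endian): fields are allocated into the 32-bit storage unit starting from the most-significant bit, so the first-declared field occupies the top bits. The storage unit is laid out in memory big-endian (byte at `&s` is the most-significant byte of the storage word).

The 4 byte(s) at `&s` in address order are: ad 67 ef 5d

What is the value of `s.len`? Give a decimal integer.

-42

[0]=0xad [1]=0x67 [2]=0xef [3]=0x5d (big-endian) → word 0xad67ef5d
len:7 @ bit 25 → (0xad67ef5d>>25)&0x7f = 0x56  ←
chan:11 @ bit 14 → (0xad67ef5d>>14)&0x7ff = 0x59f
opcode:6 @ bit 8 → (0xad67ef5d>>8)&0x3f = 0x2f
tag:4 @ bit 4 → (0xad67ef5d>>4)&0xf = 0x5
seq:4 @ bit 0 → (0xad67ef5d>>0)&0xf = 0xd
len signed 7b, MSB=1: 86 - 128 = -42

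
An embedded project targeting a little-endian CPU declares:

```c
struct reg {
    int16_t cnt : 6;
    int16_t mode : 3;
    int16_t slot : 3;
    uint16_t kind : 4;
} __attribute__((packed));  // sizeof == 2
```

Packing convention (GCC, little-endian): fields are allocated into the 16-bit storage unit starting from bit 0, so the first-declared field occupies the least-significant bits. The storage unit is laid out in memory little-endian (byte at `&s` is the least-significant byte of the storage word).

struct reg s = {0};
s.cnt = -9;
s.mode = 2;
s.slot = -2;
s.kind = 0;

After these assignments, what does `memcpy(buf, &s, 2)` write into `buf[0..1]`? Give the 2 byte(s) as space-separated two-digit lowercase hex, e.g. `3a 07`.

b7 0c

[0+:6] cnt=-9 & 0x3f = 0x37; word=0x0037
[6+:3] mode=2 & 0x7 = 0x2; word=0x00b7
[9+:3] slot=-2 & 0x7 = 0x6; word=0x0cb7
[12+:4] kind=0 & 0xf = 0x0; word=0x0cb7
word = 0x0cb7 → little-endian bytes:
  [0]=0xb7  [1]=0x0c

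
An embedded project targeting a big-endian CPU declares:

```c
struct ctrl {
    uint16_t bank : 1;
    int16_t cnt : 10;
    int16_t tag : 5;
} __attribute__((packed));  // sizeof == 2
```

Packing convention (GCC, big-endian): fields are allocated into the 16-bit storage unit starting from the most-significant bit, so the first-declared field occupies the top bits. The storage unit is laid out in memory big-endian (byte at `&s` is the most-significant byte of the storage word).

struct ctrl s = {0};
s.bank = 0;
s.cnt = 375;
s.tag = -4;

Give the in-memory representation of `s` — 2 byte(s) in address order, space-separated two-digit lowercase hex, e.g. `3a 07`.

bank (1b) val=0 bits=0x0 at bit 15: 0x0000
cnt (10b) val=375 bits=0x177 at bit 5: 0x2ee0
tag (5b) val=-4 bits=0x1c at bit 0: 0x2efc
word = 0x2efc → big-endian bytes:
  [0]=0x2e  [1]=0xfc

2e fc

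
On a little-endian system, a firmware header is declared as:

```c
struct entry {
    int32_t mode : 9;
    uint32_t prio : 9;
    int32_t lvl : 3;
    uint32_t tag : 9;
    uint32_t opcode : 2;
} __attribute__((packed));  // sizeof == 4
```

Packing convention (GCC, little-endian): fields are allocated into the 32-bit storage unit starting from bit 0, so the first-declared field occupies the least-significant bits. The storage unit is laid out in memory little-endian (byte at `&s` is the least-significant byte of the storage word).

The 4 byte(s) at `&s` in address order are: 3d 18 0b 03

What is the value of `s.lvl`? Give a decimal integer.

[0]=0x3d [1]=0x18 [2]=0x0b [3]=0x03 (little-endian) → word 0x030b183d
mode [0+:9] = (word>>0) & 0x1ff = 61
prio [9+:9] = (word>>9) & 0x1ff = 396
lvl [18+:3] = (word>>18) & 0x7 = 2  ←
tag [21+:9] = (word>>21) & 0x1ff = 24
opcode [30+:2] = (word>>30) & 0x3 = 0
lvl signed 3b, MSB=0: value = 2

2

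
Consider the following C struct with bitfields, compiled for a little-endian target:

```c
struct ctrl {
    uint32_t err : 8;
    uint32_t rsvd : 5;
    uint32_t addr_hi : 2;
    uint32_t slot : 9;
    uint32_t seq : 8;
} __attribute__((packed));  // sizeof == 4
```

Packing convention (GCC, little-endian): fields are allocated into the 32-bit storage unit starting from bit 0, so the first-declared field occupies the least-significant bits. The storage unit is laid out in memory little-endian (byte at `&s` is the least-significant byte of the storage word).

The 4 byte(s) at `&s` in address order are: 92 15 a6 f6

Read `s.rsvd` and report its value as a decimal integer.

[0]=0x92 [1]=0x15 [2]=0xa6 [3]=0xf6 (little-endian) → word 0xf6a61592
err [0+:8] = (word>>0) & 0xff = 146
rsvd [8+:5] = (word>>8) & 0x1f = 21  ←
addr_hi [13+:2] = (word>>13) & 0x3 = 0
slot [15+:9] = (word>>15) & 0x1ff = 332
seq [24+:8] = (word>>24) & 0xff = 246

21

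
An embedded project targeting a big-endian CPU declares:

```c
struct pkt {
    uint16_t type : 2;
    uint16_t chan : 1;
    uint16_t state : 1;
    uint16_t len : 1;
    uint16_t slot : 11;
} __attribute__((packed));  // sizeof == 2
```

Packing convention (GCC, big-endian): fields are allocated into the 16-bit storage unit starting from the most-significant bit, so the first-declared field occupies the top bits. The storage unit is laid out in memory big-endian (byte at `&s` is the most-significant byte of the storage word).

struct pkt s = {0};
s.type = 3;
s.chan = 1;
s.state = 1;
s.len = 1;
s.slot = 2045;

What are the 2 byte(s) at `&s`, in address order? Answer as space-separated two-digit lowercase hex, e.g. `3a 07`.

ff fd

type (2b) val=3 bits=0x3 at bit 14: 0xc000
chan (1b) val=1 bits=0x1 at bit 13: 0xe000
state (1b) val=1 bits=0x1 at bit 12: 0xf000
len (1b) val=1 bits=0x1 at bit 11: 0xf800
slot (11b) val=2045 bits=0x7fd at bit 0: 0xfffd
word = 0xfffd → big-endian bytes:
  [0]=0xff  [1]=0xfd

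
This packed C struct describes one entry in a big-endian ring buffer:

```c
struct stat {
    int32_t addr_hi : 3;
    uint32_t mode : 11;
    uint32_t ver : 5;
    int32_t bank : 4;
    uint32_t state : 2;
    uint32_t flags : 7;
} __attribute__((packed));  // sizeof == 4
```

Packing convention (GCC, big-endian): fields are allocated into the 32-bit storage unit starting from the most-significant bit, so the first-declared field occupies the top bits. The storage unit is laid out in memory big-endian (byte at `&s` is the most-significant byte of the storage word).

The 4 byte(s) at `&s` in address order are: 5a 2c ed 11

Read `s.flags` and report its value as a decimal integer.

17

[0]=0x5a [1]=0x2c [2]=0xed [3]=0x11 (big-endian) → word 0x5a2ced11
addr_hi [29+:3] = (word>>29) & 0x7 = 2
mode [18+:11] = (word>>18) & 0x7ff = 1675
ver [13+:5] = (word>>13) & 0x1f = 7
bank [9+:4] = (word>>9) & 0xf = 6
state [7+:2] = (word>>7) & 0x3 = 2
flags [0+:7] = (word>>0) & 0x7f = 17  ←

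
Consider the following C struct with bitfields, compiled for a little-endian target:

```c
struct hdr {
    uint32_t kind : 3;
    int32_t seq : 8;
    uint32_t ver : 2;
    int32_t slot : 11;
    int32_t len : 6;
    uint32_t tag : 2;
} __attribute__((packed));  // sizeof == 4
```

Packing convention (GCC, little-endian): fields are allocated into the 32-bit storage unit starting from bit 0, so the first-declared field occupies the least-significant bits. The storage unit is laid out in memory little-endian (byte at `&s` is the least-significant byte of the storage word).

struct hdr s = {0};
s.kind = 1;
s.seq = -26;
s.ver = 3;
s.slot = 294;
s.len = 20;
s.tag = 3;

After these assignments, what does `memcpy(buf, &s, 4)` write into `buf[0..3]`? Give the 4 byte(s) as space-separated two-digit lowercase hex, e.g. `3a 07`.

[0+:3] kind=1 & 0x7 = 0x1; word=0x00000001
[3+:8] seq=-26 & 0xff = 0xe6; word=0x00000731
[11+:2] ver=3 & 0x3 = 0x3; word=0x00001f31
[13+:11] slot=294 & 0x7ff = 0x126; word=0x0024df31
[24+:6] len=20 & 0x3f = 0x14; word=0x1424df31
[30+:2] tag=3 & 0x3 = 0x3; word=0xd424df31
word = 0xd424df31 → little-endian bytes:
  [0]=0x31  [1]=0xdf  [2]=0x24  [3]=0xd4

31 df 24 d4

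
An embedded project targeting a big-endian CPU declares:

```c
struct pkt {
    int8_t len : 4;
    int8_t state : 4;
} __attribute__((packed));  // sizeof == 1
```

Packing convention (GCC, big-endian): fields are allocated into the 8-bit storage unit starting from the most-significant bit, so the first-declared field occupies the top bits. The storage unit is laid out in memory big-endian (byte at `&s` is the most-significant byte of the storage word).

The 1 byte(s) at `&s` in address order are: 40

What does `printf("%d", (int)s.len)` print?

[0]=0x40 (big-endian) → word 0x40
len [4+:4] = (word>>4) & 0xf = 4  ←
state [0+:4] = (word>>0) & 0xf = 0
len signed 4b, MSB=0: value = 4

4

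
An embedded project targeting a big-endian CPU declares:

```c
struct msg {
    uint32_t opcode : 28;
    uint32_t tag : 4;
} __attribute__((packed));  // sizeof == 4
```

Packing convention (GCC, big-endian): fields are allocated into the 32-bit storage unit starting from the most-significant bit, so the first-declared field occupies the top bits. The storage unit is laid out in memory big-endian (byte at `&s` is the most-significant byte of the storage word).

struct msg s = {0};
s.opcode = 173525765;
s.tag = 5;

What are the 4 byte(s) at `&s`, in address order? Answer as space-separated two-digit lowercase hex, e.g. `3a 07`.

opcode:28 = 173525765 → 0xa57cb05 << 4 → word 0xa57cb050
tag:4 = 5 → 0x5 << 0 → word 0xa57cb055
word = 0xa57cb055 → big-endian bytes:
  [0]=0xa5  [1]=0x7c  [2]=0xb0  [3]=0x55

a5 7c b0 55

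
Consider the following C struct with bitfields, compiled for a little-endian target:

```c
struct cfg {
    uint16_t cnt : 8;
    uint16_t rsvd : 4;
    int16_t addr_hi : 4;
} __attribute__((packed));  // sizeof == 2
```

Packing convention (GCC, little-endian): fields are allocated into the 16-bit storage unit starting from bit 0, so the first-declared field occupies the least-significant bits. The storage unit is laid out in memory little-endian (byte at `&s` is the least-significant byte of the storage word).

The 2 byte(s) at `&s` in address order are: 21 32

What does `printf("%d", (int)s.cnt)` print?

33

[0]=0x21 [1]=0x32 (little-endian) → word 0x3221
cnt:8 @ bit 0 → (0x3221>>0)&0xff = 0x21  ←
rsvd:4 @ bit 8 → (0x3221>>8)&0xf = 0x2
addr_hi:4 @ bit 12 → (0x3221>>12)&0xf = 0x3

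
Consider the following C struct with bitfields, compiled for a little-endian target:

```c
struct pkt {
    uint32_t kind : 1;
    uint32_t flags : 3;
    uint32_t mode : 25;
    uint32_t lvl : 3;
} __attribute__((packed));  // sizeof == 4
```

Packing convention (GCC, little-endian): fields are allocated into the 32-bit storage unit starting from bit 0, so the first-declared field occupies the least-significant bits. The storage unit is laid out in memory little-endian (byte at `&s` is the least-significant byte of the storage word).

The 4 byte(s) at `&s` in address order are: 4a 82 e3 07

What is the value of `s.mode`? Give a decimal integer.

8271908

[0]=0x4a [1]=0x82 [2]=0xe3 [3]=0x07 (little-endian) → word 0x07e3824a
kind:1 @ bit 0 → (0x07e3824a>>0)&0x1 = 0x0
flags:3 @ bit 1 → (0x07e3824a>>1)&0x7 = 0x5
mode:25 @ bit 4 → (0x07e3824a>>4)&0x1ffffff = 0x7e3824  ←
lvl:3 @ bit 29 → (0x07e3824a>>29)&0x7 = 0x0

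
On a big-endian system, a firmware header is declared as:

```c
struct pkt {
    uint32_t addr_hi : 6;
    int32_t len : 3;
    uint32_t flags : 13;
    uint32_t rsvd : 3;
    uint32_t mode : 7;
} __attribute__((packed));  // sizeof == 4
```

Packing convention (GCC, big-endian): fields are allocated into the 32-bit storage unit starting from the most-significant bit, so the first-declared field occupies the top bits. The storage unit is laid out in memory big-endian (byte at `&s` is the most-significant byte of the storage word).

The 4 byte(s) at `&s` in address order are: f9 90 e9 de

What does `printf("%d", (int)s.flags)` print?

[0]=0xf9 [1]=0x90 [2]=0xe9 [3]=0xde (big-endian) → word 0xf990e9de
addr_hi [26+:6] = (word>>26) & 0x3f = 62
len [23+:3] = (word>>23) & 0x7 = 3
flags [10+:13] = (word>>10) & 0x1fff = 1082  ←
rsvd [7+:3] = (word>>7) & 0x7 = 3
mode [0+:7] = (word>>0) & 0x7f = 94

1082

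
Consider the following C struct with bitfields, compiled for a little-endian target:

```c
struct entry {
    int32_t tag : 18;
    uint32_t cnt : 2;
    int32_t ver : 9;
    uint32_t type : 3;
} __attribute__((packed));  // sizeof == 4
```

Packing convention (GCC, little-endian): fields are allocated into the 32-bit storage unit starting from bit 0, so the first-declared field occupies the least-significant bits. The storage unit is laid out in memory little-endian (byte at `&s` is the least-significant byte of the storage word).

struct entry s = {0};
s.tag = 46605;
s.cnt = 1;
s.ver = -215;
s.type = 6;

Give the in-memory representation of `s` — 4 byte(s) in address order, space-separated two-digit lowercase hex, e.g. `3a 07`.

0d b6 94 d2

tag:18 = 46605 → 0xb60d << 0 → word 0x0000b60d
cnt:2 = 1 → 0x1 << 18 → word 0x0004b60d
ver:9 = -215 → 0x129 << 20 → word 0x1294b60d
type:3 = 6 → 0x6 << 29 → word 0xd294b60d
word = 0xd294b60d → little-endian bytes:
  [0]=0x0d  [1]=0xb6  [2]=0x94  [3]=0xd2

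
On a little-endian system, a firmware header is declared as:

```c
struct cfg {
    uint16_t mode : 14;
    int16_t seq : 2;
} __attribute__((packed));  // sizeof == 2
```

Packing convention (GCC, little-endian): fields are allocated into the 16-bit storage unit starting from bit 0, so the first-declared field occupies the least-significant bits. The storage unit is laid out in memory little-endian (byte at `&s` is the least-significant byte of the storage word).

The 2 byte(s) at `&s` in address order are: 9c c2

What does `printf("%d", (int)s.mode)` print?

668

[0]=0x9c [1]=0xc2 (little-endian) → word 0xc29c
mode:14 @ bit 0 → (0xc29c>>0)&0x3fff = 0x29c  ←
seq:2 @ bit 14 → (0xc29c>>14)&0x3 = 0x3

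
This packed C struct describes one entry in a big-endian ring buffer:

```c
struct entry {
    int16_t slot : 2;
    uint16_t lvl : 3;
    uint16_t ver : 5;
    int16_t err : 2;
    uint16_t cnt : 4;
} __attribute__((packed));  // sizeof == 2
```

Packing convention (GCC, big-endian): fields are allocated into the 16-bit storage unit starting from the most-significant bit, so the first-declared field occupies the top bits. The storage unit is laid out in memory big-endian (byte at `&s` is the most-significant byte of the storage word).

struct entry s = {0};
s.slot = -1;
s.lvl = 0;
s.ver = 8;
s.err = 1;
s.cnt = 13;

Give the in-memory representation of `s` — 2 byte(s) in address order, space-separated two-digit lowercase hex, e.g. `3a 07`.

slot:2 = -1 → 0x3 << 14 → word 0xc000
lvl:3 = 0 → 0x0 << 11 → word 0xc000
ver:5 = 8 → 0x8 << 6 → word 0xc200
err:2 = 1 → 0x1 << 4 → word 0xc210
cnt:4 = 13 → 0xd << 0 → word 0xc21d
word = 0xc21d → big-endian bytes:
  [0]=0xc2  [1]=0x1d

c2 1d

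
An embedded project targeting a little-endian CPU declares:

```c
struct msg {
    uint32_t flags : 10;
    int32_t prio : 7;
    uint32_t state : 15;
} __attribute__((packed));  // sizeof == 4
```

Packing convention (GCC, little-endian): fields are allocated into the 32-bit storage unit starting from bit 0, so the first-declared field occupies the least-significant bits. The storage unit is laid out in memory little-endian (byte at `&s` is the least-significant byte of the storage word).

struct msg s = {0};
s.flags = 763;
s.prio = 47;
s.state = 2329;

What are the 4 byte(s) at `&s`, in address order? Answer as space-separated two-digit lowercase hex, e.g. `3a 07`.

flags:10 = 763 → 0x2fb << 0 → word 0x000002fb
prio:7 = 47 → 0x2f << 10 → word 0x0000befb
state:15 = 2329 → 0x919 << 17 → word 0x1232befb
word = 0x1232befb → little-endian bytes:
  [0]=0xfb  [1]=0xbe  [2]=0x32  [3]=0x12

fb be 32 12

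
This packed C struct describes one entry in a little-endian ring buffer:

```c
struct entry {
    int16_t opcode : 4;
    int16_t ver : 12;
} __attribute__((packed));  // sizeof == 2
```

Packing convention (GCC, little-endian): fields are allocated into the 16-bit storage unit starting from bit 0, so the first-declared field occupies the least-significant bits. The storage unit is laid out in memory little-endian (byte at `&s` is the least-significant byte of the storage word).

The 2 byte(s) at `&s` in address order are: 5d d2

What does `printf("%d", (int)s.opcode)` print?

[0]=0x5d [1]=0xd2 (little-endian) → word 0xd25d
opcode:4 @ bit 0 → (0xd25d>>0)&0xf = 0xd  ←
ver:12 @ bit 4 → (0xd25d>>4)&0xfff = 0xd25
opcode signed 4b, MSB=1: 13 - 16 = -3

-3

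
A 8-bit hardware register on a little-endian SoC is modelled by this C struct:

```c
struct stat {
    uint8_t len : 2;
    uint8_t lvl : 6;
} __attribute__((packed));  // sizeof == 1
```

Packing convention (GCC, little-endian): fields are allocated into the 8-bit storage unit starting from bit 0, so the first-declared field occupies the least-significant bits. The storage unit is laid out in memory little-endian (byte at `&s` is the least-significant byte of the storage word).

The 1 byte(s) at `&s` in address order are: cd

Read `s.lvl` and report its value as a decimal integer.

[0]=0xcd (little-endian) → word 0xcd
len:2 @ bit 0 → (0xcd>>0)&0x3 = 0x1
lvl:6 @ bit 2 → (0xcd>>2)&0x3f = 0x33  ←

51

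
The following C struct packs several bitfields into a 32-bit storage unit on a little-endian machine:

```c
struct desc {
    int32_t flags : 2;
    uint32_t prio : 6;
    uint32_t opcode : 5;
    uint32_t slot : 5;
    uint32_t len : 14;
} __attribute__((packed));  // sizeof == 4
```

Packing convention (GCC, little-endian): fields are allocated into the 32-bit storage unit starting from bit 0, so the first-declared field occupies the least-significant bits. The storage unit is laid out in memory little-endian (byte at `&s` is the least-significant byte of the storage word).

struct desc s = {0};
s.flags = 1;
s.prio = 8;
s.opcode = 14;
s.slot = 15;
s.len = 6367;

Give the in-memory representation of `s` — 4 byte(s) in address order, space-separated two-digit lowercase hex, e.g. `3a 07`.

flags:2 = 1 → 0x1 << 0 → word 0x00000001
prio:6 = 8 → 0x8 << 2 → word 0x00000021
opcode:5 = 14 → 0xe << 8 → word 0x00000e21
slot:5 = 15 → 0xf << 13 → word 0x0001ee21
len:14 = 6367 → 0x18df << 18 → word 0x637dee21
word = 0x637dee21 → little-endian bytes:
  [0]=0x21  [1]=0xee  [2]=0x7d  [3]=0x63

21 ee 7d 63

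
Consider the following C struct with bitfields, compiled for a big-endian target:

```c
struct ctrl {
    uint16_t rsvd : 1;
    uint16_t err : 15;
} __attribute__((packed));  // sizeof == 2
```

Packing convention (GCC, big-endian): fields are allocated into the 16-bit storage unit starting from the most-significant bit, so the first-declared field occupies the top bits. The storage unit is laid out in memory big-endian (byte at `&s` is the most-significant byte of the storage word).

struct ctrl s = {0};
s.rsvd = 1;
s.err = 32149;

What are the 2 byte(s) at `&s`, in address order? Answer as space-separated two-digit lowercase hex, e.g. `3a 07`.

fd 95

[15+:1] rsvd=1 & 0x1 = 0x1; word=0x8000
[0+:15] err=32149 & 0x7fff = 0x7d95; word=0xfd95
word = 0xfd95 → big-endian bytes:
  [0]=0xfd  [1]=0x95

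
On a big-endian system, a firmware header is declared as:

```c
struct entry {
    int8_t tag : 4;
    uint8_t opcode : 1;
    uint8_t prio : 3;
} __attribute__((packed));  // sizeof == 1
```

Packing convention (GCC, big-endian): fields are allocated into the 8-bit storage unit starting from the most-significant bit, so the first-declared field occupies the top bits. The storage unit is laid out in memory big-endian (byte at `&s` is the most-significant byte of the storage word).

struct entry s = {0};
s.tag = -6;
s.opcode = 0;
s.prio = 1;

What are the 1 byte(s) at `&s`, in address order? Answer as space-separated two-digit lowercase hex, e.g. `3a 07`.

a1

tag (4b) val=-6 bits=0xa at bit 4: 0xa0
opcode (1b) val=0 bits=0x0 at bit 3: 0xa0
prio (3b) val=1 bits=0x1 at bit 0: 0xa1
word = 0xa1 → big-endian bytes:
  [0]=0xa1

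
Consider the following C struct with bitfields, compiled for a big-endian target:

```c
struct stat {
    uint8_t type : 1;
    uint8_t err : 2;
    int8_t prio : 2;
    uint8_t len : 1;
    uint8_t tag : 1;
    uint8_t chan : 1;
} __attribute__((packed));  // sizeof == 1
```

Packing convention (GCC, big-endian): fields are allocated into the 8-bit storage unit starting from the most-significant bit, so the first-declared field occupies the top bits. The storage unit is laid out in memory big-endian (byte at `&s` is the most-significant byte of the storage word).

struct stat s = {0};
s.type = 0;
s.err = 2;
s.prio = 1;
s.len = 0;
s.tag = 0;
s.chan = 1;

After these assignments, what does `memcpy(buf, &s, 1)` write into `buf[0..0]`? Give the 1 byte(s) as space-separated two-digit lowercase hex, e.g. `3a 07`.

49

type (1b) val=0 bits=0x0 at bit 7: 0x00
err (2b) val=2 bits=0x2 at bit 5: 0x40
prio (2b) val=1 bits=0x1 at bit 3: 0x48
len (1b) val=0 bits=0x0 at bit 2: 0x48
tag (1b) val=0 bits=0x0 at bit 1: 0x48
chan (1b) val=1 bits=0x1 at bit 0: 0x49
word = 0x49 → big-endian bytes:
  [0]=0x49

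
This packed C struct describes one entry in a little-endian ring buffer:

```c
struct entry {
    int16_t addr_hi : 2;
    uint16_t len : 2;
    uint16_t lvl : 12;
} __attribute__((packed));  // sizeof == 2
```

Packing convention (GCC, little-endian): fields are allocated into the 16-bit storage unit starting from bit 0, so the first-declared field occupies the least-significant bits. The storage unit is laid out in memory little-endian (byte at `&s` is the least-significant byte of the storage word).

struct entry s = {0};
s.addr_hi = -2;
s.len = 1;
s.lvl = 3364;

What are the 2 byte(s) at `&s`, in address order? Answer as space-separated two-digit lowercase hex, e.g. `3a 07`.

46 d2

addr_hi:2 = -2 → 0x2 << 0 → word 0x0002
len:2 = 1 → 0x1 << 2 → word 0x0006
lvl:12 = 3364 → 0xd24 << 4 → word 0xd246
word = 0xd246 → little-endian bytes:
  [0]=0x46  [1]=0xd2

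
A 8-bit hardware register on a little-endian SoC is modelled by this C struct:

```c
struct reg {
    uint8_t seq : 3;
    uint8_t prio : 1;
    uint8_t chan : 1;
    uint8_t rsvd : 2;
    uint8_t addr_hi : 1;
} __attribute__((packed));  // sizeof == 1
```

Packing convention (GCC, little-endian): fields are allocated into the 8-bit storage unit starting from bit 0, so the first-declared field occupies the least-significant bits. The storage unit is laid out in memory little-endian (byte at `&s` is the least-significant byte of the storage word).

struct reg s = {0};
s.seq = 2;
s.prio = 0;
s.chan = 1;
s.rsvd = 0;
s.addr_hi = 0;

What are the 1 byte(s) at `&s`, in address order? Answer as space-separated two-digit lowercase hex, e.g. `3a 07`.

12

seq (3b) val=2 bits=0x2 at bit 0: 0x02
prio (1b) val=0 bits=0x0 at bit 3: 0x02
chan (1b) val=1 bits=0x1 at bit 4: 0x12
rsvd (2b) val=0 bits=0x0 at bit 5: 0x12
addr_hi (1b) val=0 bits=0x0 at bit 7: 0x12
word = 0x12 → little-endian bytes:
  [0]=0x12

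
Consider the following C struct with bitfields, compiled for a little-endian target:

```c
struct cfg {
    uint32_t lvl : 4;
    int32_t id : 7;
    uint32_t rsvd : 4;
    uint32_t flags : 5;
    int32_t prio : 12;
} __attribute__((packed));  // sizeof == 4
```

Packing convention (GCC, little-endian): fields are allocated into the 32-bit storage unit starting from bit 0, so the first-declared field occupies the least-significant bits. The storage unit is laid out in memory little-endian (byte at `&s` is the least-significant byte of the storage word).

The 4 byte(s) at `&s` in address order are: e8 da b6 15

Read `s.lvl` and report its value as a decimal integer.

8

[0]=0xe8 [1]=0xda [2]=0xb6 [3]=0x15 (little-endian) → word 0x15b6dae8
lvl [0+:4] = (word>>0) & 0xf = 8  ←
id [4+:7] = (word>>4) & 0x7f = 46
rsvd [11+:4] = (word>>11) & 0xf = 11
flags [15+:5] = (word>>15) & 0x1f = 13
prio [20+:12] = (word>>20) & 0xfff = 347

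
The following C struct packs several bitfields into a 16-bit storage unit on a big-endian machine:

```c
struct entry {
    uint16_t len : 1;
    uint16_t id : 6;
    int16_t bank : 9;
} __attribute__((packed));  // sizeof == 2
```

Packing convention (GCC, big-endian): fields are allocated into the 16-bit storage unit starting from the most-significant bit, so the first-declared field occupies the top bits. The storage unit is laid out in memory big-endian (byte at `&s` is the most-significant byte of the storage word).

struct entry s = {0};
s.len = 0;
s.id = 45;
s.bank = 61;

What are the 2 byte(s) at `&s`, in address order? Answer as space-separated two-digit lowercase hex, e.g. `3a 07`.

5a 3d

[15+:1] len=0 & 0x1 = 0x0; word=0x0000
[9+:6] id=45 & 0x3f = 0x2d; word=0x5a00
[0+:9] bank=61 & 0x1ff = 0x3d; word=0x5a3d
word = 0x5a3d → big-endian bytes:
  [0]=0x5a  [1]=0x3d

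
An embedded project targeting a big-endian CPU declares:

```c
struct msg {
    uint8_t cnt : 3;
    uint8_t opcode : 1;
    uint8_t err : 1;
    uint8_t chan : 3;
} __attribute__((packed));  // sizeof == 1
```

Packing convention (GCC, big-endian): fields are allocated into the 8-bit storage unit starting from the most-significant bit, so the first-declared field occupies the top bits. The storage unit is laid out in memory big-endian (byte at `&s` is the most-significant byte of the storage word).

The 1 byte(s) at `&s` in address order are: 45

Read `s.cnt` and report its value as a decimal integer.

[0]=0x45 (big-endian) → word 0x45
cnt [5+:3] = (word>>5) & 0x7 = 2  ←
opcode [4+:1] = (word>>4) & 0x1 = 0
err [3+:1] = (word>>3) & 0x1 = 0
chan [0+:3] = (word>>0) & 0x7 = 5

2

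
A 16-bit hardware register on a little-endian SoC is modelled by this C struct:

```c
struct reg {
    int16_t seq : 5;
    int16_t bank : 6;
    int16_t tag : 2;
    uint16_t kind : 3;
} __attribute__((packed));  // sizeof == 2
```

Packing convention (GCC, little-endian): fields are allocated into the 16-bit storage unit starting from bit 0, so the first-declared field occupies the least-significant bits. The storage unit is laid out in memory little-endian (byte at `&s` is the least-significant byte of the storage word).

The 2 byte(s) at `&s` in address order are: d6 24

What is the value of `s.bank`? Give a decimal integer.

[0]=0xd6 [1]=0x24 (little-endian) → word 0x24d6
seq [0+:5] = (word>>0) & 0x1f = 22
bank [5+:6] = (word>>5) & 0x3f = 38  ←
tag [11+:2] = (word>>11) & 0x3 = 0
kind [13+:3] = (word>>13) & 0x7 = 1
bank signed 6b, MSB=1: 38 - 64 = -26

-26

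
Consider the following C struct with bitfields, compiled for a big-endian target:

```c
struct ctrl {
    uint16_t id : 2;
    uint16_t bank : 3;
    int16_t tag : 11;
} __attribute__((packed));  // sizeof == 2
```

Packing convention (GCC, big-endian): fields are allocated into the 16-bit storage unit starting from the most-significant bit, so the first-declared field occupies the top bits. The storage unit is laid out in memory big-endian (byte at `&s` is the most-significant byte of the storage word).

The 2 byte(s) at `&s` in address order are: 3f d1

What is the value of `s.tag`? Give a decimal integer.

-47

[0]=0x3f [1]=0xd1 (big-endian) → word 0x3fd1
id [14+:2] = (word>>14) & 0x3 = 0
bank [11+:3] = (word>>11) & 0x7 = 7
tag [0+:11] = (word>>0) & 0x7ff = 2001  ←
tag signed 11b, MSB=1: 2001 - 2048 = -47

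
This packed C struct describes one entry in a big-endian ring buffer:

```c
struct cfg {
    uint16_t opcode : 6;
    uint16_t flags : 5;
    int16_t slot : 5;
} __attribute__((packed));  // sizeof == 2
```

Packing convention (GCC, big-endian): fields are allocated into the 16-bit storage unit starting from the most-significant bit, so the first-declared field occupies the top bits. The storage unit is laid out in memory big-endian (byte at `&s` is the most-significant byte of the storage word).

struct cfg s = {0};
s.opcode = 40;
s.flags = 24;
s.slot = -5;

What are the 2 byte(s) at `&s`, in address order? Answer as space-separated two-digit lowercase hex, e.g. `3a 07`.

a3 1b

opcode:6 = 40 → 0x28 << 10 → word 0xa000
flags:5 = 24 → 0x18 << 5 → word 0xa300
slot:5 = -5 → 0x1b << 0 → word 0xa31b
word = 0xa31b → big-endian bytes:
  [0]=0xa3  [1]=0x1b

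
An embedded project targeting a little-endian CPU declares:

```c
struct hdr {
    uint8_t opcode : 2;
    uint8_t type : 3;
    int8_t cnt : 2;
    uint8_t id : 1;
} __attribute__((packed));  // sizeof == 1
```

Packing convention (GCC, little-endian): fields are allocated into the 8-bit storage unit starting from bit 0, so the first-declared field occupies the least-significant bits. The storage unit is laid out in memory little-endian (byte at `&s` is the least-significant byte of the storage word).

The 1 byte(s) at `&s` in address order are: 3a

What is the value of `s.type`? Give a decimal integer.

[0]=0x3a (little-endian) → word 0x3a
opcode:2 @ bit 0 → (0x3a>>0)&0x3 = 0x2
type:3 @ bit 2 → (0x3a>>2)&0x7 = 0x6  ←
cnt:2 @ bit 5 → (0x3a>>5)&0x3 = 0x1
id:1 @ bit 7 → (0x3a>>7)&0x1 = 0x0

6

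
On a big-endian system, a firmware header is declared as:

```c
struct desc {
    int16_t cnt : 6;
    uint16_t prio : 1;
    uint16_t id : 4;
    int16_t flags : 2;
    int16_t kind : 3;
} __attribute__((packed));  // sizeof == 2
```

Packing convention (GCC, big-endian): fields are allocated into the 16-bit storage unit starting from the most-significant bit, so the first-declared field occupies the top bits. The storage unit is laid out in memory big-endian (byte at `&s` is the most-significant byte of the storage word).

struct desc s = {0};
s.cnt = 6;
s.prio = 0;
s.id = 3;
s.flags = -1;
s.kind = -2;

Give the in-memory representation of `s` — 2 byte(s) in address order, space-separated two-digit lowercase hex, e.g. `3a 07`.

18 7e

cnt (6b) val=6 bits=0x6 at bit 10: 0x1800
prio (1b) val=0 bits=0x0 at bit 9: 0x1800
id (4b) val=3 bits=0x3 at bit 5: 0x1860
flags (2b) val=-1 bits=0x3 at bit 3: 0x1878
kind (3b) val=-2 bits=0x6 at bit 0: 0x187e
word = 0x187e → big-endian bytes:
  [0]=0x18  [1]=0x7e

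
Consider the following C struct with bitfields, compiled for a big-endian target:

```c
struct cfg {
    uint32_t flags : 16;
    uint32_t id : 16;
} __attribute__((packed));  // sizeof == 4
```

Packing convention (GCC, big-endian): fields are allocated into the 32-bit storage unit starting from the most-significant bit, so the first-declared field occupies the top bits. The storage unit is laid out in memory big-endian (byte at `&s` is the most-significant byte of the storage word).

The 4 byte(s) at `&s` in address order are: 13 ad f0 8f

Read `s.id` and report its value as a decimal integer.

61583

[0]=0x13 [1]=0xad [2]=0xf0 [3]=0x8f (big-endian) → word 0x13adf08f
flags [16+:16] = (word>>16) & 0xffff = 5037
id [0+:16] = (word>>0) & 0xffff = 61583  ←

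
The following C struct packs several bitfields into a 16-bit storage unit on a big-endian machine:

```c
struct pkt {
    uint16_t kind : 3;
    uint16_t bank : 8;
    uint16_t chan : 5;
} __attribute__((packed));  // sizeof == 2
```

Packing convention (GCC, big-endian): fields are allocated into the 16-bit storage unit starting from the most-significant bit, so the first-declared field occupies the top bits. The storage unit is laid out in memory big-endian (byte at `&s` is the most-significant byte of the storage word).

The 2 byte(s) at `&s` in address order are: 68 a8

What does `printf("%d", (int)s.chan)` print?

[0]=0x68 [1]=0xa8 (big-endian) → word 0x68a8
kind [13+:3] = (word>>13) & 0x7 = 3
bank [5+:8] = (word>>5) & 0xff = 69
chan [0+:5] = (word>>0) & 0x1f = 8  ←

8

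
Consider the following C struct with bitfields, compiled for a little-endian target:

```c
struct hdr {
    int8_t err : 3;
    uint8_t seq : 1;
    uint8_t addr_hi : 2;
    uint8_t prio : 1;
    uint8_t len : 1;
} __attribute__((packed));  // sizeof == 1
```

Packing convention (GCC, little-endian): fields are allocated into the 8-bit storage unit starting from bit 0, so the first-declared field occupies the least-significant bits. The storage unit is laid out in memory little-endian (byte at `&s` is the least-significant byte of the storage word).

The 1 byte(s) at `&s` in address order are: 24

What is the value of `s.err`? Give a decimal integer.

-4

[0]=0x24 (little-endian) → word 0x24
err:3 @ bit 0 → (0x24>>0)&0x7 = 0x4  ←
seq:1 @ bit 3 → (0x24>>3)&0x1 = 0x0
addr_hi:2 @ bit 4 → (0x24>>4)&0x3 = 0x2
prio:1 @ bit 6 → (0x24>>6)&0x1 = 0x0
len:1 @ bit 7 → (0x24>>7)&0x1 = 0x0
err signed 3b, MSB=1: 4 - 8 = -4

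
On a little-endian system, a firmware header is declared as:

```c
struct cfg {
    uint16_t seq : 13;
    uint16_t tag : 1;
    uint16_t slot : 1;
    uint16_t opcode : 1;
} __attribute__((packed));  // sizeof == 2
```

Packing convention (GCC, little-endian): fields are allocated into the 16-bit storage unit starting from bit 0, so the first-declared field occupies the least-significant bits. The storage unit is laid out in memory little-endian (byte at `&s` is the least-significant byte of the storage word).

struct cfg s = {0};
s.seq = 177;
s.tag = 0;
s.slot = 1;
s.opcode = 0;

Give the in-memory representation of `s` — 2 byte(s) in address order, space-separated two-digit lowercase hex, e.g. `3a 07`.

seq:13 = 177 → 0xb1 << 0 → word 0x00b1
tag:1 = 0 → 0x0 << 13 → word 0x00b1
slot:1 = 1 → 0x1 << 14 → word 0x40b1
opcode:1 = 0 → 0x0 << 15 → word 0x40b1
word = 0x40b1 → little-endian bytes:
  [0]=0xb1  [1]=0x40

b1 40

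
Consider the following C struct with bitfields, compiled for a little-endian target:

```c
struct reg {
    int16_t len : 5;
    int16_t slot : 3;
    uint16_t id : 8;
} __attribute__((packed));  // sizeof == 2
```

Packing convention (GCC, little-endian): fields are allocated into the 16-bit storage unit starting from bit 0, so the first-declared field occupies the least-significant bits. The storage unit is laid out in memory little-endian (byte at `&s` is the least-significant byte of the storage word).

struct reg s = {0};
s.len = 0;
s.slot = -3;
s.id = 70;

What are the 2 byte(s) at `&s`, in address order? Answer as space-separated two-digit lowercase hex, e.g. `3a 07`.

a0 46

len (5b) val=0 bits=0x0 at bit 0: 0x0000
slot (3b) val=-3 bits=0x5 at bit 5: 0x00a0
id (8b) val=70 bits=0x46 at bit 8: 0x46a0
word = 0x46a0 → little-endian bytes:
  [0]=0xa0  [1]=0x46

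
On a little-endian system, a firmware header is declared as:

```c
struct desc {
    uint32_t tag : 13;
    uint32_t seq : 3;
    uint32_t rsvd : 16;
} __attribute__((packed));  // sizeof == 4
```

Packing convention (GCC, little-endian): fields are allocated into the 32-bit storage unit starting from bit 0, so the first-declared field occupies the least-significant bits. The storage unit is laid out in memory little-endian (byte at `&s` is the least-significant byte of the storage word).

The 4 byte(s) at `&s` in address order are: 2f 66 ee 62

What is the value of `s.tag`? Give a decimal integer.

[0]=0x2f [1]=0x66 [2]=0xee [3]=0x62 (little-endian) → word 0x62ee662f
tag:13 @ bit 0 → (0x62ee662f>>0)&0x1fff = 0x62f  ←
seq:3 @ bit 13 → (0x62ee662f>>13)&0x7 = 0x3
rsvd:16 @ bit 16 → (0x62ee662f>>16)&0xffff = 0x62ee

1583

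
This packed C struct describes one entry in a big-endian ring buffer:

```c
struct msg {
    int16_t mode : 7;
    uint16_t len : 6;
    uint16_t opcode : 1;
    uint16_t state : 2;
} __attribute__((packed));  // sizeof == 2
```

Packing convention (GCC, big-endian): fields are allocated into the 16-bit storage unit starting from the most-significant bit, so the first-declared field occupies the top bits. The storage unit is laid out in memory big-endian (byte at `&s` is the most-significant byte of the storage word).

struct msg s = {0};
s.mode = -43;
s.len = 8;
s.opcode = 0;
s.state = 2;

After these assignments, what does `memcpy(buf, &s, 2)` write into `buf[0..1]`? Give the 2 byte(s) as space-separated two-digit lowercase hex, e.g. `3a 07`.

aa 42

mode (7b) val=-43 bits=0x55 at bit 9: 0xaa00
len (6b) val=8 bits=0x8 at bit 3: 0xaa40
opcode (1b) val=0 bits=0x0 at bit 2: 0xaa40
state (2b) val=2 bits=0x2 at bit 0: 0xaa42
word = 0xaa42 → big-endian bytes:
  [0]=0xaa  [1]=0x42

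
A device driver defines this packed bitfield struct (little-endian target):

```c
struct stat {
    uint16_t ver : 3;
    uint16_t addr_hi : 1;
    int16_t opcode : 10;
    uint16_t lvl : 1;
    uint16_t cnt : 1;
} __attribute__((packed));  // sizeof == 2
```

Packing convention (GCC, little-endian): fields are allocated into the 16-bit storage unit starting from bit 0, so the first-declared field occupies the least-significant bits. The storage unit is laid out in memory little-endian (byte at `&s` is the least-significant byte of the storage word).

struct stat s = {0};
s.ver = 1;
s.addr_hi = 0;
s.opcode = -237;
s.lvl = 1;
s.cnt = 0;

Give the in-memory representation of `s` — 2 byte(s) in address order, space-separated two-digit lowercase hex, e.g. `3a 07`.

ver (3b) val=1 bits=0x1 at bit 0: 0x0001
addr_hi (1b) val=0 bits=0x0 at bit 3: 0x0001
opcode (10b) val=-237 bits=0x313 at bit 4: 0x3131
lvl (1b) val=1 bits=0x1 at bit 14: 0x7131
cnt (1b) val=0 bits=0x0 at bit 15: 0x7131
word = 0x7131 → little-endian bytes:
  [0]=0x31  [1]=0x71

31 71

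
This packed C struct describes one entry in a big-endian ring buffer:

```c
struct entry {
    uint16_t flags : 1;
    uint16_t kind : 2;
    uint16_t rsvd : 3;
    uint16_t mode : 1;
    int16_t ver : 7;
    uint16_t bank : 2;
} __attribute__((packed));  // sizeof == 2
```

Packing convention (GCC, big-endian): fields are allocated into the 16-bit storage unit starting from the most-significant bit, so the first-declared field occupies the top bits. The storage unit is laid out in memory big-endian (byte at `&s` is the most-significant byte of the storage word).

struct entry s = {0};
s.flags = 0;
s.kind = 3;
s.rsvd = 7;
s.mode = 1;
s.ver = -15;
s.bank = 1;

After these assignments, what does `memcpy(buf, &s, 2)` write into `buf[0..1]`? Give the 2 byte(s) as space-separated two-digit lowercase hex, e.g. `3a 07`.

flags:1 = 0 → 0x0 << 15 → word 0x0000
kind:2 = 3 → 0x3 << 13 → word 0x6000
rsvd:3 = 7 → 0x7 << 10 → word 0x7c00
mode:1 = 1 → 0x1 << 9 → word 0x7e00
ver:7 = -15 → 0x71 << 2 → word 0x7fc4
bank:2 = 1 → 0x1 << 0 → word 0x7fc5
word = 0x7fc5 → big-endian bytes:
  [0]=0x7f  [1]=0xc5

7f c5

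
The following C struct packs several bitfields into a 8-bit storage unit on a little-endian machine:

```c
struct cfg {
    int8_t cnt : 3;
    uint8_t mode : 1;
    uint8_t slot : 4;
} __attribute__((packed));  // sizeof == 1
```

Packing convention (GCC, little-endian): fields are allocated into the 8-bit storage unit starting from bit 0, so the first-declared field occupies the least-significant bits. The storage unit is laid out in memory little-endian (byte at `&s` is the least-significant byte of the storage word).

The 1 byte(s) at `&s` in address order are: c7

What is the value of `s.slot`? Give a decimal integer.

12

[0]=0xc7 (little-endian) → word 0xc7
cnt:3 @ bit 0 → (0xc7>>0)&0x7 = 0x7
mode:1 @ bit 3 → (0xc7>>3)&0x1 = 0x0
slot:4 @ bit 4 → (0xc7>>4)&0xf = 0xc  ←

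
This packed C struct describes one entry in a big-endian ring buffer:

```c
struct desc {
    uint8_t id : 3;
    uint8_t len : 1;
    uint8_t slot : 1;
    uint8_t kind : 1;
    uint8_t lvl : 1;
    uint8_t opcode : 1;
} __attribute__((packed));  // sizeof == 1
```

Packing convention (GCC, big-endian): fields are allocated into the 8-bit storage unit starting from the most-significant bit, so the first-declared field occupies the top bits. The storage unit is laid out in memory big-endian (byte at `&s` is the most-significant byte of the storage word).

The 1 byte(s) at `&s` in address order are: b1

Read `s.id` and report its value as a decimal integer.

5

[0]=0xb1 (big-endian) → word 0xb1
id [5+:3] = (word>>5) & 0x7 = 5  ←
len [4+:1] = (word>>4) & 0x1 = 1
slot [3+:1] = (word>>3) & 0x1 = 0
kind [2+:1] = (word>>2) & 0x1 = 0
lvl [1+:1] = (word>>1) & 0x1 = 0
opcode [0+:1] = (word>>0) & 0x1 = 1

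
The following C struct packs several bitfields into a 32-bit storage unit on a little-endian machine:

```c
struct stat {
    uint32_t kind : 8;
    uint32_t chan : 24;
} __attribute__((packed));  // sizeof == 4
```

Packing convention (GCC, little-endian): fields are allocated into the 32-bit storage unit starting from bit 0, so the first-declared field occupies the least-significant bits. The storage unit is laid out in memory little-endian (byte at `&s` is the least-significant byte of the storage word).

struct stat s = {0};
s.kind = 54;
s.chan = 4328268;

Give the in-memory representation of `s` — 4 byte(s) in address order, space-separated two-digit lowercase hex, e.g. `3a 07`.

36 4c 0b 42

kind (8b) val=54 bits=0x36 at bit 0: 0x00000036
chan (24b) val=4328268 bits=0x420b4c at bit 8: 0x420b4c36
word = 0x420b4c36 → little-endian bytes:
  [0]=0x36  [1]=0x4c  [2]=0x0b  [3]=0x42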